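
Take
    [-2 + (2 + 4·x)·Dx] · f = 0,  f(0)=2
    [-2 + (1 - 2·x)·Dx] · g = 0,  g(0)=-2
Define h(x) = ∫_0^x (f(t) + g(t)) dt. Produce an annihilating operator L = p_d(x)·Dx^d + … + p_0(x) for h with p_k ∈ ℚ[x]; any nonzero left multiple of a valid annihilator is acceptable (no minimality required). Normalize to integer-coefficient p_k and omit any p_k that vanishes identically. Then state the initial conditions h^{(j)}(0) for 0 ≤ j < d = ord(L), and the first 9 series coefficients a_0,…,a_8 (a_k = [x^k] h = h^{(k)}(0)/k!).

L = (10 + 12·x)·Dx + (-9 - 28·x - 36·x^2)·Dx^2 + (1 + 6·x - 4·x^2 - 24·x^3)·Dx^3  (order 3).
h: a_k = 0, 0, -1, -3, -15/4, -133/20, -83/8, -1045/56, -2015/64, …
ICs: h(0) = 0, h′(0) = 0, h′′(0) = -2.

f: a_k = 2, 2, -1, 1, -5/4, 7/4, -21/8, 33/8, -429/64, …
g: a_k = -2, -4, -8, -16, -32, -64, -128, -256, -512, …
h₀=f+g: left-lcm gives L₀, ord ≤ 2.
∫: right-multiply L₀ by Dx.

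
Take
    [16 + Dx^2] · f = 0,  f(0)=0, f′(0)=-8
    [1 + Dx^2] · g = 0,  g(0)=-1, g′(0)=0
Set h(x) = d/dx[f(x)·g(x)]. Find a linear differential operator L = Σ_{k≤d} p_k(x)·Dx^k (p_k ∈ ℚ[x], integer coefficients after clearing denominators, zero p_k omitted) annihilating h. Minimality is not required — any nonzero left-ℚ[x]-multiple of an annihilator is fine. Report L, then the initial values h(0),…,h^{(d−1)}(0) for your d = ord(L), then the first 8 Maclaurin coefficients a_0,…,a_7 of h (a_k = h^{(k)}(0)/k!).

f: a_k = 0, -8, 0, 64/3, 0, -256/15, 0, 2048/315, …
g: a_k = -1, 0, 1/2, 0, -1/24, 0, 1/720, 0, …
f·g: L₀ = L_f ⊗_s L_g, ord ≤ 2·2.
Derive L from L₀ (diff closure).
L = 225 + 34·Dx^2 + Dx^4  (order 4).
h: a_k = 8, 0, -76, 0, 421/3, 0, -10039/90, 0, …
ICs: h(0) = 8, h′(0) = 0, h′′(0) = -152, h′′′(0) = 0.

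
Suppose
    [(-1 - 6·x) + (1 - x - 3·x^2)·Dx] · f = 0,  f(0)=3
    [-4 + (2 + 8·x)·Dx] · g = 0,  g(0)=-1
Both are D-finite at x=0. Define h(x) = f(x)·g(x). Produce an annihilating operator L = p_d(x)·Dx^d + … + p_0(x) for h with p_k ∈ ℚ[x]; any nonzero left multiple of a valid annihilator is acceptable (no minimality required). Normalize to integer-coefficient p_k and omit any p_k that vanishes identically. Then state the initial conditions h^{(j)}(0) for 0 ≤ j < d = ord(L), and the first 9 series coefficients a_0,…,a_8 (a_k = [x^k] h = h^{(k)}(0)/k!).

L = (3 + 8·x + 18·x^2) + (-1 - 3·x + 7·x^2 + 12·x^3)·Dx  (order 1).
h: a_k = -3, -9, -12, -51, -57, -294, -213, -1887, 48, …
ICs: h(0) = -3.

f: a_k = 3, 3, 12, 21, 57, 120, 291, 651, 1524, …
g: a_k = -1, -2, 2, -4, 10, -28, 84, -264, 858, …
h₀=f·g: eliminate ⇒ L₀, order ≤ 1·1.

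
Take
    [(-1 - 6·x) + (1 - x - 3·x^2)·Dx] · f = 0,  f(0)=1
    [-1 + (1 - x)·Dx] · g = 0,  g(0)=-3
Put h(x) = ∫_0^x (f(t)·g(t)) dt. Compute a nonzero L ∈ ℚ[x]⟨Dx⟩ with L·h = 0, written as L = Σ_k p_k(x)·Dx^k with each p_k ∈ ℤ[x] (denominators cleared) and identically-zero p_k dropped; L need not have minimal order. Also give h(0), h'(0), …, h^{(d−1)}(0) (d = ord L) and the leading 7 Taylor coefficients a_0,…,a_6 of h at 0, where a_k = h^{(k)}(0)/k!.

L = (-2 - 4·x + 9·x^2)·Dx + (1 - 2·x - 2·x^2 + 3·x^3)·Dx^2  (order 2).
h: a_k = 0, -3, -3, -6, -39/4, -96/5, -36, …
ICs: h(0) = 0, h′(0) = -3.

f: a_k = 1, 1, 4, 7, 19, 40, 97, …
g: a_k = -3, -3, -3, -3, -3, -3, -3, …
L₀ := L_f ⊗_s L_g (sym. prod.), ord ≤ 1.
∫: right-multiply L₀ by Dx.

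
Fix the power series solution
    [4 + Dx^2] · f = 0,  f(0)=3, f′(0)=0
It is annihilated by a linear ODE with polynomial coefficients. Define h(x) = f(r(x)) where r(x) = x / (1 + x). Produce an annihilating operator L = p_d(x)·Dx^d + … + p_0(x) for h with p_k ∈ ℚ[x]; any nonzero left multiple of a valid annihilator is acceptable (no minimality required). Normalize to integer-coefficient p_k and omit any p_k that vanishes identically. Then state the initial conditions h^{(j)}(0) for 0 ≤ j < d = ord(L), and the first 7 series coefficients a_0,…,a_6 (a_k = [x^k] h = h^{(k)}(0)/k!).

L = 4 + (2 + 6·x + 6·x^2 + 2·x^3)·Dx + (1 + 4·x + 6·x^2 + 4·x^3 + x^4)·Dx^2  (order 2).
h: a_k = 3, 0, -6, 12, -16, 16, -154/15, …
ICs: h(0) = 3, h′(0) = 0.

f: a_k = 3, 0, -6, 0, 2, 0, -4/15, …
Substitute x→r, Dx→(1/r')Dx; clear ⇒ L₀.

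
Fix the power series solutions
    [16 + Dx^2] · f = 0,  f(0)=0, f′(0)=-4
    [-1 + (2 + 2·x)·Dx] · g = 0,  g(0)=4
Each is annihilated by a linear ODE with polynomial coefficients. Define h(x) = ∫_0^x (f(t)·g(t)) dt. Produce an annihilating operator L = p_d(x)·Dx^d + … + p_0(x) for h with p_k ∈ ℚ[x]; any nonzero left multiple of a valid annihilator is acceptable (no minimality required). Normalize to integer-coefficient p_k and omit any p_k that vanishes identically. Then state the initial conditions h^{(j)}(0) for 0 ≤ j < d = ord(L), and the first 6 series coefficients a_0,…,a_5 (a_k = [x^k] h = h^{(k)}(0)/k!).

f: a_k = 0, -4, 0, 32/3, 0, -128/15, …
g: a_k = 4, 2, -1/2, 1/4, -5/32, 7/64, …
h₀=f·g: eliminate ⇒ L₀, order ≤ 2·1.
h=∫h₀ ⇒ L = L₀·Dx.
L = (67 + 128·x + 64·x^2)·Dx + (-4 - 4·x)·Dx^2 + (4 + 8·x + 4·x^2)·Dx^3  (order 3).
h: a_k = 0, 0, -8, -8/3, 67/6, 61/15, …
ICs: h(0) = 0, h′(0) = 0, h′′(0) = -16.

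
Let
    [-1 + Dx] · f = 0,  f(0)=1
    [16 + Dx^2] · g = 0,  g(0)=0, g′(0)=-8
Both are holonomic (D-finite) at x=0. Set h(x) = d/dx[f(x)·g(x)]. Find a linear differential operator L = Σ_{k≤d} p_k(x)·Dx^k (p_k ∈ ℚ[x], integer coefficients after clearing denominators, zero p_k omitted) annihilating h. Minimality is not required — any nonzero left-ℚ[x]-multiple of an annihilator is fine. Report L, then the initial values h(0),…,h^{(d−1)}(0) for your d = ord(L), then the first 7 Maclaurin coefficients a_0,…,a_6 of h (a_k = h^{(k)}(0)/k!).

L = 17 - 2·Dx + Dx^2  (order 2).
h: a_k = -8, -16, 52, 80, -101/3, -1222/15, -727/90, …
ICs: h(0) = -8, h′(0) = -16.

f: a_k = 1, 1, 1/2, 1/6, 1/24, 1/120, 1/720, …
g: a_k = 0, -8, 0, 64/3, 0, -256/15, 0, …
Sym-product of L_f,L_g gives L₀ (≤ ord 2).
h=h₀': d/dx-closure on L₀ ⇒ L.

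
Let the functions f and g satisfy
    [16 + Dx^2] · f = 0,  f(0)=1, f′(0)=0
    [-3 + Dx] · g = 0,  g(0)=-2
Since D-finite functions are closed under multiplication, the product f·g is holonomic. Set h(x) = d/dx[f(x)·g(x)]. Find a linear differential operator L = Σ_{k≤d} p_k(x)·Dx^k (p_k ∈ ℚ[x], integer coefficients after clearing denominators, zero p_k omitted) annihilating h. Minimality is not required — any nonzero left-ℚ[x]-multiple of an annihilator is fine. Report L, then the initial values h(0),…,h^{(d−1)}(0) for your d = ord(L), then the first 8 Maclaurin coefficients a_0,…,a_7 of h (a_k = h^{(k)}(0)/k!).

f: a_k = 1, 0, -8, 0, 32/3, 0, -256/45, 0, …
g: a_k = -2, -6, -9, -9, -27/4, -81/20, -81/40, -243/280, …
Sym-product of L_f,L_g gives L₀ (≤ ord 2).
Derive L from L₀ (diff closure).
L = 25 - 6·Dx + Dx^2  (order 2).
h: a_k = -6, 14, 117, 527/3, 79/4, -11753/60, -25481/120, -164833/2520, …
ICs: h(0) = -6, h′(0) = 14.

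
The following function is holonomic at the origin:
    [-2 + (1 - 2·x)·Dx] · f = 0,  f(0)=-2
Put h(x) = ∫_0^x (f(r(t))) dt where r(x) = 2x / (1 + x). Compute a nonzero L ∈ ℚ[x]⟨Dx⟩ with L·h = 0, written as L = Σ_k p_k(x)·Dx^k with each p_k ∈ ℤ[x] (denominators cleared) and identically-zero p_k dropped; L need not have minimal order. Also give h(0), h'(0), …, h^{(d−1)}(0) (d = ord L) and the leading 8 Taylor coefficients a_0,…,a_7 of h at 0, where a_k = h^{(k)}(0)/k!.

f: a_k = -2, -4, -8, -16, -32, -64, -128, -256, …
f∘r: x↦r, Dx↦Dx/r' in L_f ⇒ L₀.
∫: right-multiply L₀ by Dx.
L = 4·Dx + (-1 + 2·x + 3·x^2)·Dx^2  (order 2).
h: a_k = 0, -2, -4, -8, -18, -216/5, -108, -1944/7, …
ICs: h(0) = 0, h′(0) = -2.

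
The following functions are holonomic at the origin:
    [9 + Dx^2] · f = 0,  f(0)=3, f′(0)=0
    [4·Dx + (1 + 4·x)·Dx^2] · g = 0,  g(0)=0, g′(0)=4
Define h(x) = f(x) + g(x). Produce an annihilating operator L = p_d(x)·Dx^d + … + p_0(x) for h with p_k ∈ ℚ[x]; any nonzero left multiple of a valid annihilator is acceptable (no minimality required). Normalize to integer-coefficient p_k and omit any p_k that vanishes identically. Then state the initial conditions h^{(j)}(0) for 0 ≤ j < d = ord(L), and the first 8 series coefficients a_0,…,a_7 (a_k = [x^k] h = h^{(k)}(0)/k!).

f: a_k = 3, 0, -27/2, 0, 81/8, 0, -243/80, 0, …
g: a_k = 0, 4, -8, 64/3, -64, 1024/5, -2048/3, 16384/7, …
h₀=f+g: left-lcm gives L₀, ord ≤ 4.
L = (3780 + 2592·x + 5184·x^2)·Dx + (369 + 2124·x + 3888·x^2 + 5184·x^3)·Dx^2 + (420 + 288·x + 576·x^2)·Dx^3 + (41 + 236·x + 432·x^2 + 576·x^3)·Dx^4  (order 4).
h: a_k = 3, 4, -43/2, 64/3, -431/8, 1024/5, -164569/240, 16384/7, …
ICs: h(0) = 3, h′(0) = 4, h′′(0) = -43, h′′′(0) = 128.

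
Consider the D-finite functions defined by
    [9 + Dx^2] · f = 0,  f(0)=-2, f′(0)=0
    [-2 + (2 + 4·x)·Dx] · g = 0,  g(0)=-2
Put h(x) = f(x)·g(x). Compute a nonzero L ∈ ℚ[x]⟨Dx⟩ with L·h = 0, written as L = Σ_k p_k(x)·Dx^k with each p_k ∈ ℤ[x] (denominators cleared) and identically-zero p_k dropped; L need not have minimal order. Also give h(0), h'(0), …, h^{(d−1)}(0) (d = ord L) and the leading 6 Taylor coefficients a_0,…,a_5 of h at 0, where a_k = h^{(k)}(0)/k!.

f: a_k = -2, 0, 9, 0, -27/4, 0, …
g: a_k = -2, -2, 1, -1, 5/4, -7/4, …
L₀ := L_f ⊗_s L_g (sym. prod.), ord ≤ 2.
L = (12 + 36·x + 36·x^2) + (-2 - 4·x)·Dx + (1 + 4·x + 4·x^2)·Dx^2  (order 2).
h: a_k = 4, 4, -20, -16, 20, 8, …
ICs: h(0) = 4, h′(0) = 4.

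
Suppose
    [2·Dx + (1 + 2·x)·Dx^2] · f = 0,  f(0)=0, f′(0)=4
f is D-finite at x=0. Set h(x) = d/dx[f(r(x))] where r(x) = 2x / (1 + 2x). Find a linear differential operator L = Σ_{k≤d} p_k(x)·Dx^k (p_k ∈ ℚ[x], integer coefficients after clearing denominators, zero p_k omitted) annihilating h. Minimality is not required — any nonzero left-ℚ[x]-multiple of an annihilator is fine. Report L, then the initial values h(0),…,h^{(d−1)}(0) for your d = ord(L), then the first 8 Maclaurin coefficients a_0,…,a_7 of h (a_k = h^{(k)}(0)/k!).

L = (8 + 24·x) + (1 + 8·x + 12·x^2)·Dx  (order 1).
h: a_k = 8, -64, 416, -2560, 15488, -93184, 559616, -3358720, …
ICs: h(0) = 8.

f: a_k = 0, 4, -4, 16/3, -8, 64/5, -64/3, 256/7, …
f∘r: x↦r, Dx↦Dx/r' in L_f ⇒ L₀.
Differentiate: ansatz ord ≤ ord L₀ ⇒ L.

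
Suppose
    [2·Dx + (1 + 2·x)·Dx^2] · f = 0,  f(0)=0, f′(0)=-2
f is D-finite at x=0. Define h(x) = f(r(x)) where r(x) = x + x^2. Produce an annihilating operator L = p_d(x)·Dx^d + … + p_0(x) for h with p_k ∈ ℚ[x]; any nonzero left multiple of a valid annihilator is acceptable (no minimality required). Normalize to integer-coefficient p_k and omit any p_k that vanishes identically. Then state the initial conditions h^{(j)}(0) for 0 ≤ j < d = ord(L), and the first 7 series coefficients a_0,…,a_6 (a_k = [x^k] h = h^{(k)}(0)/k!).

L = (4·x + 4·x^2)·Dx + (1 + 4·x + 6·x^2 + 4·x^3)·Dx^2  (order 2).
h: a_k = 0, -2, 0, 4/3, -2, 8/5, 0, …
ICs: h(0) = 0, h′(0) = -2.

f: a_k = 0, -2, 2, -8/3, 4, -32/5, 32/3, …
Substitute x→r, Dx→(1/r')Dx; clear ⇒ L₀.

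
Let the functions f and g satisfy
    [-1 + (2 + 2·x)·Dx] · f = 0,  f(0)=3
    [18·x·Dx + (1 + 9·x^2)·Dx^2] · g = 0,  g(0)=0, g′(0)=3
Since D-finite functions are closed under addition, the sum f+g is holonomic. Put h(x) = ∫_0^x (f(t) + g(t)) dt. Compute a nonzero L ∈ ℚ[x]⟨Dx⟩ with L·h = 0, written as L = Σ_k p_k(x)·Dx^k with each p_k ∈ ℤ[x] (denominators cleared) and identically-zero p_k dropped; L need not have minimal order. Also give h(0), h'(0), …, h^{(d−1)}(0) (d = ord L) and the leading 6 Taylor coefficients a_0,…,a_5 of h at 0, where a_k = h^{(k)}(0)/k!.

f: a_k = 3, 3/2, -3/8, 3/16, -15/128, 21/256, …
g: a_k = 0, 3, 0, -9, 0, 243/5, …
h₀=f+g: left-lcm gives L₀, ord ≤ 3.
∫: right-multiply L₀ by Dx.
L = (-36 - 90·x + 972·x^2 + 486·x^3)·Dx^2 + (-75 - 144·x + 1818·x^2 + 3888·x^3 + 1701·x^4)·Dx^3 + (-2 + 70·x + 108·x^2 + 684·x^3 + 1134·x^4 + 486·x^5)·Dx^4  (order 4).
h: a_k = 0, 3, 9/4, -1/8, -141/64, -3/128, …
ICs: h(0) = 0, h′(0) = 3, h′′(0) = 9/2, h′′′(0) = -3/4.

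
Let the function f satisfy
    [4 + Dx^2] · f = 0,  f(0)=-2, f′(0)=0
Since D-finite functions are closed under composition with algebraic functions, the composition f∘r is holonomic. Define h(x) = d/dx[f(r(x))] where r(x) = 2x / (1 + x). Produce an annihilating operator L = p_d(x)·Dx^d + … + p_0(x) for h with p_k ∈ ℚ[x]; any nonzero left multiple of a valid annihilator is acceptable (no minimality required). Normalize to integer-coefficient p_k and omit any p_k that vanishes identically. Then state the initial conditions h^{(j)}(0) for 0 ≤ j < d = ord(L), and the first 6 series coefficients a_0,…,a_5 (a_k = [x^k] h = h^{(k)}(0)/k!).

f: a_k = -2, 0, 4, 0, -4/3, 0, …
Substitute x→r, Dx→(1/r')Dx; clear ⇒ L₀.
Differentiate: ansatz ord ≤ ord L₀ ⇒ L.
L = (22 + 12·x + 6·x^2) + (6 + 18·x + 18·x^2 + 6·x^3)·Dx + (1 + 4·x + 6·x^2 + 4·x^3 + x^4)·Dx^2  (order 2).
h: a_k = 0, 32, -96, 320/3, 320/3, -10976/15, …
ICs: h(0) = 0, h′(0) = 32.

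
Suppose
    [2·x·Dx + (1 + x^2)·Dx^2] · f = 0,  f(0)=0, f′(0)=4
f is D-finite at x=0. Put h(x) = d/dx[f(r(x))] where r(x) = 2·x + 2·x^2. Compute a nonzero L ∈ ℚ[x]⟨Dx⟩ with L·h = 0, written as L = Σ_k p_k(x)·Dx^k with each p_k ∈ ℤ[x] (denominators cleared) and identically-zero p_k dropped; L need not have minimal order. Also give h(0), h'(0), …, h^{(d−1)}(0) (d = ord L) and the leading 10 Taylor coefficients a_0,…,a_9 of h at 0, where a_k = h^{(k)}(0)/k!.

L = (-2 + 8·x + 32·x^2 + 48·x^3 + 24·x^4) + (1 + 2·x + 4·x^2 + 16·x^3 + 20·x^4 + 8·x^5)·Dx  (order 1).
h: a_k = 8, 16, -32, -128, -32, 704, 1280, -2048, -10624, -4864, …
ICs: h(0) = 8.

f: a_k = 0, 4, 0, -4/3, 0, 4/5, 0, -4/7, 0, 4/9, …
L₀ from L_f via x↦r, Dx↦r'^{-1}Dx.
Differentiate: ansatz ord ≤ ord L₀ ⇒ L.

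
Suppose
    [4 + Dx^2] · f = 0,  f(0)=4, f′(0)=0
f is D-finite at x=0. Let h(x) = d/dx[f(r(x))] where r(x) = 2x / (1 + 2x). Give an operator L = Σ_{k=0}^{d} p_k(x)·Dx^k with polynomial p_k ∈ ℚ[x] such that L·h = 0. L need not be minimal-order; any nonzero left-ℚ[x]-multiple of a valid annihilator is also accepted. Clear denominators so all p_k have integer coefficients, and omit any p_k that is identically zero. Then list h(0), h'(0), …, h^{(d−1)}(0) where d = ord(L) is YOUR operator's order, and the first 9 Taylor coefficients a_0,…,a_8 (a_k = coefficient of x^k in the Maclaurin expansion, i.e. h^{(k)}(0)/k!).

f: a_k = 4, 0, -8, 0, 8/3, 0, -16/45, 0, 8/315, …
Substitute x→r, Dx→(1/r')Dx; clear ⇒ L₀.
h₀' ⇒ L via d/dx closure of L₀.
L = (40 + 96·x + 96·x^2) + (12 + 72·x + 144·x^2 + 96·x^3)·Dx + (1 + 8·x + 24·x^2 + 32·x^3 + 16·x^4)·Dx^2  (order 2).
h: a_k = 0, -64, 384, -4096/3, 10240/3, -78848/15, -14336/5, 19283968/315, -10584064/35, …
ICs: h(0) = 0, h′(0) = -64.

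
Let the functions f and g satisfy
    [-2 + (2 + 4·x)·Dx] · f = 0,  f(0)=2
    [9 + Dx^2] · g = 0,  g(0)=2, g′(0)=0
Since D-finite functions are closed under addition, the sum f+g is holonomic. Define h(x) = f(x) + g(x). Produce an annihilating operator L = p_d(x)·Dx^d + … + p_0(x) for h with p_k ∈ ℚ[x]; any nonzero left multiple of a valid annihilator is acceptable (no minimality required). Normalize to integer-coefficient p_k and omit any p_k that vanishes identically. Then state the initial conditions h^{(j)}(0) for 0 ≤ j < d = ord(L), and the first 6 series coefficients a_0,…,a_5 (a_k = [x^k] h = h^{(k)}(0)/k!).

f: a_k = 2, 2, -1, 1, -5/4, 7/4, …
g: a_k = 2, 0, -9, 0, 27/4, 0, …
f+g: L₀ = lclm(L_f,L_g), ord ≤ 1+2.
L = (-27 - 81·x - 81·x^2) + (18 + 117·x + 243·x^2 + 162·x^3)·Dx + (-3 - 9·x - 9·x^2)·Dx^2 + (2 + 13·x + 27·x^2 + 18·x^3)·Dx^3  (order 3).
h: a_k = 4, 2, -10, 1, 11/2, 7/4, …
ICs: h(0) = 4, h′(0) = 2, h′′(0) = -20.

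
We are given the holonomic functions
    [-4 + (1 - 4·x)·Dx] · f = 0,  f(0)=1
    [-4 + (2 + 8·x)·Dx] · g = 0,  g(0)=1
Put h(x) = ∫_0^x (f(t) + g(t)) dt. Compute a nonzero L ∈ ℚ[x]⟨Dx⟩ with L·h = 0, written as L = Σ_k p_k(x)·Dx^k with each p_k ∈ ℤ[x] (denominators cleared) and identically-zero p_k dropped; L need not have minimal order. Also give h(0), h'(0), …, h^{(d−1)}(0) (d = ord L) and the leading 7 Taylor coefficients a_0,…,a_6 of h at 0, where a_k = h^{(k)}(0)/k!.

L = (-40 - 96·x)·Dx + (18 + 112·x + 288·x^2)·Dx^2 + (-1 - 12·x + 16·x^2 + 192·x^3)·Dx^3  (order 3).
h: a_k = 0, 2, 3, 14/3, 17, 246/5, 526/3, …
ICs: h(0) = 0, h′(0) = 2, h′′(0) = 6.

f: a_k = 1, 4, 16, 64, 256, 1024, 4096, …
g: a_k = 1, 2, -2, 4, -10, 28, -84, …
h₀=f+g: left-lcm gives L₀, ord ≤ 2.
Integrate: L := L₀·Dx.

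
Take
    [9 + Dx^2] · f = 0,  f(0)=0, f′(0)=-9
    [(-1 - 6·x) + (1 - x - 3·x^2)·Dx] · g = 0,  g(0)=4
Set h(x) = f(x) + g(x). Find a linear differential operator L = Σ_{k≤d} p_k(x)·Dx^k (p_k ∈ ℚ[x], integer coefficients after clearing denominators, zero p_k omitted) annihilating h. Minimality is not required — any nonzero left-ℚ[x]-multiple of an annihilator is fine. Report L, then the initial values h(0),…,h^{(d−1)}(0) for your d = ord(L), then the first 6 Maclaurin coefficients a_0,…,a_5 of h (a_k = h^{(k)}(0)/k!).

L = (-459 - 2916·x - 1539·x^2 - 3888·x^3 - 3645·x^4 - 4374·x^5) + (153 - 153·x - 378·x^2 + 405·x^3 - 2187·x^5 - 2187·x^6)·Dx + (-51 - 324·x - 171·x^2 - 432·x^3 - 405·x^4 - 486·x^5)·Dx^2 + (17 - 17·x - 42·x^2 + 45·x^3 - 243·x^5 - 243·x^6)·Dx^3  (order 3).
h: a_k = 4, -5, 16, 83/2, 76, 6157/40, …
ICs: h(0) = 4, h′(0) = -5, h′′(0) = 32.

f: a_k = 0, -9, 0, 27/2, 0, -243/40, …
g: a_k = 4, 4, 16, 28, 76, 160, …
L₀ := lclm(L_f,L_g); ord L₀ ≤ 2+1.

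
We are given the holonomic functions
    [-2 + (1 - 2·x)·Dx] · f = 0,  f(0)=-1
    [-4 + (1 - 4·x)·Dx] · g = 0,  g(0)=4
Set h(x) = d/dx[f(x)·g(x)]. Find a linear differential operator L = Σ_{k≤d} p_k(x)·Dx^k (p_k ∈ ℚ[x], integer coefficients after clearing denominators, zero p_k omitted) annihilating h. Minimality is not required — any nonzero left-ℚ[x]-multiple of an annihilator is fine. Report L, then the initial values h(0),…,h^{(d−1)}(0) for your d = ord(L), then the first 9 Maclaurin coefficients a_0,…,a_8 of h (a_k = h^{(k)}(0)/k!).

L = (28 - 144·x + 192·x^2) + (-3 + 26·x - 72·x^2 + 64·x^3)·Dx  (order 1).
h: a_k = -24, -224, -1440, -7936, -40320, -195072, -913920, -4186112, -18855936, …
ICs: h(0) = -24.

f: a_k = -1, -2, -4, -8, -16, -32, -64, -128, -256, …
g: a_k = 4, 16, 64, 256, 1024, 4096, 16384, 65536, 262144, …
f·g: L₀ = L_f ⊗_s L_g, ord ≤ 1·1.
Derive L from L₀ (diff closure).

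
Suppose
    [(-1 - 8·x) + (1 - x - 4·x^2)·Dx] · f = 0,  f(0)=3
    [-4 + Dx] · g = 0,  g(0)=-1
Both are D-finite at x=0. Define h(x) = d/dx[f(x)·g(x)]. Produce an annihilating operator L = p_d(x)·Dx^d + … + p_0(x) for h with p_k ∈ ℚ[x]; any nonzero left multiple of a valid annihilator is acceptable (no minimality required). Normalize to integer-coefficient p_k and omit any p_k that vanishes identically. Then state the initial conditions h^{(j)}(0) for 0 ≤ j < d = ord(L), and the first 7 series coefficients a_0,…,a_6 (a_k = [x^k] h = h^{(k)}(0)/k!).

f: a_k = 3, 3, 15, 27, 87, 195, 543, …
g: a_k = -1, -4, -8, -32/3, -32/3, -128/15, -256/45, …
f·g: L₀ = L_f ⊗_s L_g, ord ≤ 1·1.
Differentiate: ansatz ord ≤ ord L₀ ⇒ L.
L = (34 + 48·x - 112·x^2 - 128·x^3 + 256·x^4) + (-5 + x + 40·x^2 - 64·x^4)·Dx  (order 1).
h: a_k = -15, -102, -429, -1516, -4883, -15058, -674711/15, …
ICs: h(0) = -15.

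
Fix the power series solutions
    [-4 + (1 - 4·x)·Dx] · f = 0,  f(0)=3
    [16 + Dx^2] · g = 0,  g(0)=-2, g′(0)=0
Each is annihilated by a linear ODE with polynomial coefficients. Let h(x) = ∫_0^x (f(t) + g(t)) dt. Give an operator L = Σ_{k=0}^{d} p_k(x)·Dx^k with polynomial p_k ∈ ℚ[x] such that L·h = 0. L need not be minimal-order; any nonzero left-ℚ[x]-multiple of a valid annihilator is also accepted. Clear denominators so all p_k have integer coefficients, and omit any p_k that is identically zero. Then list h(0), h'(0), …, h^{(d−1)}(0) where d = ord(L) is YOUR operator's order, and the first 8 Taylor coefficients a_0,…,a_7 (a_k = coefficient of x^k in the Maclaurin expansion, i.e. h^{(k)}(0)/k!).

f: a_k = 3, 12, 48, 192, 768, 3072, 12288, 49152, …
g: a_k = -2, 0, 16, 0, -64/3, 0, 512/45, 0, …
f+g: L₀ = lclm(L_f,L_g), ord ≤ 1+2.
Integrate: L := L₀·Dx.
L = (448 - 512·x + 1024·x^2)·Dx + (-48 + 320·x - 768·x^2 + 1024·x^3)·Dx^2 + (28 - 32·x + 64·x^2)·Dx^3 + (-3 + 20·x - 48·x^2 + 64·x^3)·Dx^4  (order 4).
h: a_k = 0, 1, 6, 64/3, 48, 448/3, 512, 553472/315, …
ICs: h(0) = 0, h′(0) = 1, h′′(0) = 12, h′′′(0) = 128.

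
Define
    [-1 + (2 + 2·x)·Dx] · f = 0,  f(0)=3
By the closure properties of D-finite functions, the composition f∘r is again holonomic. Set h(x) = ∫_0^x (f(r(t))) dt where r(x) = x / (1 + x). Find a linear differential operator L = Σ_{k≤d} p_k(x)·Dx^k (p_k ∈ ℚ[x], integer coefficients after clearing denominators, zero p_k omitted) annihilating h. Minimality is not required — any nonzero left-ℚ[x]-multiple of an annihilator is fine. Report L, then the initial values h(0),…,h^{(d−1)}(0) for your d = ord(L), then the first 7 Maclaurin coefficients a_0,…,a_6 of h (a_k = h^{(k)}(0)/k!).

L = -Dx + (2 + 6·x + 4·x^2)·Dx^2  (order 2).
h: a_k = 0, 3, 3/4, -5/8, 39/64, -423/640, 399/512, …
ICs: h(0) = 0, h′(0) = 3.

f: a_k = 3, 3/2, -3/8, 3/16, -15/128, 21/256, -63/1024, …
Substitute x→r, Dx→(1/r')Dx; clear ⇒ L₀.
h=∫h₀ ⇒ L = L₀·Dx.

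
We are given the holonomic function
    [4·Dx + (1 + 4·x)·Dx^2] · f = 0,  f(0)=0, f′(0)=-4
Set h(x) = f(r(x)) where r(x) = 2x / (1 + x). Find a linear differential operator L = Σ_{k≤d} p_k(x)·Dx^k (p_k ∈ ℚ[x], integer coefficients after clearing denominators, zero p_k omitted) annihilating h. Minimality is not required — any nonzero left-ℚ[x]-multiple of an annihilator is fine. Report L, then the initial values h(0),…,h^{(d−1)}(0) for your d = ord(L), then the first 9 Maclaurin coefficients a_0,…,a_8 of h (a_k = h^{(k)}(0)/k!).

f: a_k = 0, -4, 8, -64/3, 64, -1024/5, 2048/3, -16384/7, 8192, …
Change of var in L_f (x↦r) gives L₀.
L = (10 + 18·x)·Dx + (1 + 10·x + 9·x^2)·Dx^2  (order 2).
h: a_k = 0, -8, 40, -728/3, 1640, -59048/5, 265720/3, -4782968/7, 5380840, …
ICs: h(0) = 0, h′(0) = -8.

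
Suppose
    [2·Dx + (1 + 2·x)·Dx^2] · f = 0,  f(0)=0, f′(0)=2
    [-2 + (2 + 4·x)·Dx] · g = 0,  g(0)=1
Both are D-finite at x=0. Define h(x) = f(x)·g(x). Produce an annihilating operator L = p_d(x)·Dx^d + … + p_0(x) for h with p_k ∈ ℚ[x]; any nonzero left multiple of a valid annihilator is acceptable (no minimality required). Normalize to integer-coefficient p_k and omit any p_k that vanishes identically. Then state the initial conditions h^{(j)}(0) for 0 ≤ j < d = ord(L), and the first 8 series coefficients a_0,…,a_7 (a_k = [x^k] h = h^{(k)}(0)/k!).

L = 1 + (1 + 4·x + 4·x^2)·Dx^2  (order 2).
h: a_k = 0, 2, 0, -1/3, 2/3, -71/60, 31/15, -3043/840, …
ICs: h(0) = 0, h′(0) = 2.

f: a_k = 0, 2, -2, 8/3, -4, 32/5, -32/3, 128/7, …
g: a_k = 1, 1, -1/2, 1/2, -5/8, 7/8, -21/16, 33/16, …
L₀ := L_f ⊗_s L_g (sym. prod.), ord ≤ 2.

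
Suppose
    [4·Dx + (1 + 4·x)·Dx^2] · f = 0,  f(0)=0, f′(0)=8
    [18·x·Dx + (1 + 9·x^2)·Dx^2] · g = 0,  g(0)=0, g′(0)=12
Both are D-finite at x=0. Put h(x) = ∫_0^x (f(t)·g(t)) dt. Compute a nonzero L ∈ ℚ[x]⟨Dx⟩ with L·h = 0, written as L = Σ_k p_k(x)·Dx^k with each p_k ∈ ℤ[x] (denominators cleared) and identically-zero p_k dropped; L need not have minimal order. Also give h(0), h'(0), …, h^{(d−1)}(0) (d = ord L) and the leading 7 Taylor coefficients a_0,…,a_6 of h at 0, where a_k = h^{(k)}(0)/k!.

L = (2448 + 17280·x + 76464·x^2 + 518400·x^3 + 1399680·x^4 + 2426112·x^5 + 1679616·x^7)·Dx^2 + (452 + 10800·x + 98028·x^2 + 491184·x^3 + 1840320·x^4 + 4339008·x^5 + 6531840·x^6 + 1259712·x^7 + 5878656·x^8)·Dx^3 + (136 + 1912·x + 18576·x^2 + 103608·x^3 + 389448·x^4 + 1100304·x^5 + 2239488·x^6 + 3277584·x^7 + 1259712·x^8 + 3359232·x^9)·Dx^4 + (13 + 176·x + 1234·x^2 + 6048·x^3 + 22833·x^4 + 68688·x^5 + 154224·x^6 + 279936·x^7 + 399492·x^8 + 209952·x^9 + 419904·x^10)·Dx^5  (order 5).
h: a_k = 0, 0, 0, 32, -48, 224/5, -160, …
ICs: h(0) = 0, h′(0) = 0, h′′(0) = 0, h′′′(0) = 192, h′′′′(0) = -1152.

f: a_k = 0, 8, -16, 128/3, -128, 2048/5, -4096/3, …
g: a_k = 0, 12, 0, -36, 0, 972/5, 0, …
Sym-product of L_f,L_g gives L₀ (≤ ord 4).
h=∫h₀ ⇒ L = L₀·Dx.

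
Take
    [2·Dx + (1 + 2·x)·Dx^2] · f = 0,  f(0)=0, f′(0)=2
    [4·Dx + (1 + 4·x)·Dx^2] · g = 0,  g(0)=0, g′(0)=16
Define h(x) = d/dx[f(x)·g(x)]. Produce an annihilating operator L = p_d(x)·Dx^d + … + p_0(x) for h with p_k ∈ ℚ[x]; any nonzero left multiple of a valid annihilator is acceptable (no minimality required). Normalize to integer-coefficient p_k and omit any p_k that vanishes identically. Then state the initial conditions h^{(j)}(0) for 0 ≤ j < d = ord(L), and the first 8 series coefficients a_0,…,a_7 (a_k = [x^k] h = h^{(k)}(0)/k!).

f: a_k = 0, 2, -2, 8/3, -4, 32/5, -32/3, 128/7, …
g: a_k = 0, 16, -32, 256/3, -256, 4096/5, -8192/3, 65536/7, …
Product ⇒ symmetric product L₀, ord ≤ 4.
Derive L from L₀ (diff closure).
L = (160 + 768·x + 1024·x^2) + (264 + 2144·x + 5760·x^2 + 5120·x^3)·Dx + (64 + 720·x + 2976·x^2 + 5376·x^3 + 3584·x^4)·Dx^2 + (3 + 44·x + 252·x^2 + 704·x^3 + 960·x^4 + 512·x^5)·Dx^3  (order 3).
h: a_k = 0, 64, -288, 3328/3, -4160, 234752/15, -297472/5, 4800512/21, …
ICs: h(0) = 0, h′(0) = 64, h′′(0) = -576.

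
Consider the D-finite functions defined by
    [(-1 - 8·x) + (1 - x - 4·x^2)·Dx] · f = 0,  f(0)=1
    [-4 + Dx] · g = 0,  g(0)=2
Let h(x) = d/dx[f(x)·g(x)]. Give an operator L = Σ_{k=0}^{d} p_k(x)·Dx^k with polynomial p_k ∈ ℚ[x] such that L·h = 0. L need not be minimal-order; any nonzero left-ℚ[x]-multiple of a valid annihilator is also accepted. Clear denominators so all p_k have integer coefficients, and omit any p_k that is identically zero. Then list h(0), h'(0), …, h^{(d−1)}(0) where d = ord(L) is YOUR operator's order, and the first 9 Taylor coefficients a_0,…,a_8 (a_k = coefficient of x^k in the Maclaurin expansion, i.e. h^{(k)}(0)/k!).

L = (34 + 48·x - 112·x^2 - 128·x^3 + 256·x^4) + (-5 + x + 40·x^2 - 64·x^4)·Dx  (order 1).
h: a_k = 10, 68, 286, 3032/3, 9766/3, 30116/3, 1349422/45, 27668528/315, 79710382/315, …
ICs: h(0) = 10.

f: a_k = 1, 1, 5, 9, 29, 65, 181, 441, 1165, …
g: a_k = 2, 8, 16, 64/3, 64/3, 256/15, 512/45, 2048/315, 1024/315, …
Product ⇒ symmetric product L₀, ord ≤ 1.
h=h₀': d/dx-closure on L₀ ⇒ L.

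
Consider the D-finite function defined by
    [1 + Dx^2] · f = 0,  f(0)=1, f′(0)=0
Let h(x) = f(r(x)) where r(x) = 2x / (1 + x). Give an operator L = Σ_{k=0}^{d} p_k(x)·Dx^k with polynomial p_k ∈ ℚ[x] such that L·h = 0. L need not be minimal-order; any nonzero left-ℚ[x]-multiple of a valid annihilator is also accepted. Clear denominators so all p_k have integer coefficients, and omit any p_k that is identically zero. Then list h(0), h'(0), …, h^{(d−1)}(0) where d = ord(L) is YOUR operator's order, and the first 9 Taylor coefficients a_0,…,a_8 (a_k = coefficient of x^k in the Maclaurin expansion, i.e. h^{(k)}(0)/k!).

L = 4 + (2 + 6·x + 6·x^2 + 2·x^3)·Dx + (1 + 4·x + 6·x^2 + 4·x^3 + x^4)·Dx^2  (order 2).
h: a_k = 1, 0, -2, 4, -16/3, 16/3, -154/45, -4/5, 2354/315, …
ICs: h(0) = 1, h′(0) = 0.

f: a_k = 1, 0, -1/2, 0, 1/24, 0, -1/720, 0, 1/40320, …
f∘r: x↦r, Dx↦Dx/r' in L_f ⇒ L₀.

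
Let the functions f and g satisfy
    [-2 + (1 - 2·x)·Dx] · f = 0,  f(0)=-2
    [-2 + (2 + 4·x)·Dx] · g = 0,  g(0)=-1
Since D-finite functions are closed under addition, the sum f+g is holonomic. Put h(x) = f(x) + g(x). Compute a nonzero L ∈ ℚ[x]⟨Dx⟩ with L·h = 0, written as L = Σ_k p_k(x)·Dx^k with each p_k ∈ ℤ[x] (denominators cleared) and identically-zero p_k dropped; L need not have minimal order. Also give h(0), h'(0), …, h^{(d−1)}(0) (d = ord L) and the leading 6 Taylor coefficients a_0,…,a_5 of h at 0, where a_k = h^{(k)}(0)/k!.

f: a_k = -2, -4, -8, -16, -32, -64, …
g: a_k = -1, -1, 1/2, -1/2, 5/8, -7/8, …
L₀ := lclm(L_f,L_g); ord L₀ ≤ 1+1.
L = (-10 - 12·x) + (9 + 28·x + 36·x^2)·Dx + (-1 - 6·x + 4·x^2 + 24·x^3)·Dx^2  (order 2).
h: a_k = -3, -5, -15/2, -33/2, -251/8, -519/8, …
ICs: h(0) = -3, h′(0) = -5.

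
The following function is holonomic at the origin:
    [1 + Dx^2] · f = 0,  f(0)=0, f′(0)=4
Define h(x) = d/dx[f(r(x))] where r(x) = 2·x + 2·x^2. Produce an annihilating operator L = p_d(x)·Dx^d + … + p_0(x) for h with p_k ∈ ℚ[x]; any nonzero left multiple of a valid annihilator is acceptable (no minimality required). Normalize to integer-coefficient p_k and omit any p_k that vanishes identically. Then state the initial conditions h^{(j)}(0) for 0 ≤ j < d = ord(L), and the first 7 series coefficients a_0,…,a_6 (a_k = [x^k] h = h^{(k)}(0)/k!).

L = (16 + 32·x + 96·x^2 + 128·x^3 + 64·x^4) + (-6 - 12·x)·Dx + (1 + 4·x + 4·x^2)·Dx^2  (order 2).
h: a_k = 8, 16, -16, -64, -224/3, 0, 3328/45, …
ICs: h(0) = 8, h′(0) = 16.

f: a_k = 0, 4, 0, -2/3, 0, 1/30, 0, …
Change of var in L_f (x↦r) gives L₀.
Derive L from L₀ (diff closure).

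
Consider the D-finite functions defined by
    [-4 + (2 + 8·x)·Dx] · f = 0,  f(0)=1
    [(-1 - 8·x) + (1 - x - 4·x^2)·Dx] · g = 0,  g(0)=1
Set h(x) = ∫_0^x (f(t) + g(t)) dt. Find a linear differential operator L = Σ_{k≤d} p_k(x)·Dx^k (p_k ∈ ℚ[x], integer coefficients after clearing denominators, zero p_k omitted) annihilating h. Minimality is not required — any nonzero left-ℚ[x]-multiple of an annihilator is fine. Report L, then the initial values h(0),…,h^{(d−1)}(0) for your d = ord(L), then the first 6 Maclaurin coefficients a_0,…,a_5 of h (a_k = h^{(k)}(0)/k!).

L = (24 + 156·x + 336·x^2 + 640·x^3)·Dx + (-14 - 96·x - 420·x^2 - 1184·x^3 - 1600·x^4)·Dx^2 + (-1 + 11·x + 90·x^2 + 24·x^3 - 544·x^4 - 640·x^5)·Dx^3  (order 3).
h: a_k = 0, 2, 3/2, 1, 13/4, 19/5, …
ICs: h(0) = 0, h′(0) = 2, h′′(0) = 3.

f: a_k = 1, 2, -2, 4, -10, 28, …
g: a_k = 1, 1, 5, 9, 29, 65, …
Sum ⇒ L₀ = lclm(L_f,L_g) in ℚ(x)⟨Dx⟩.
∫: right-multiply L₀ by Dx.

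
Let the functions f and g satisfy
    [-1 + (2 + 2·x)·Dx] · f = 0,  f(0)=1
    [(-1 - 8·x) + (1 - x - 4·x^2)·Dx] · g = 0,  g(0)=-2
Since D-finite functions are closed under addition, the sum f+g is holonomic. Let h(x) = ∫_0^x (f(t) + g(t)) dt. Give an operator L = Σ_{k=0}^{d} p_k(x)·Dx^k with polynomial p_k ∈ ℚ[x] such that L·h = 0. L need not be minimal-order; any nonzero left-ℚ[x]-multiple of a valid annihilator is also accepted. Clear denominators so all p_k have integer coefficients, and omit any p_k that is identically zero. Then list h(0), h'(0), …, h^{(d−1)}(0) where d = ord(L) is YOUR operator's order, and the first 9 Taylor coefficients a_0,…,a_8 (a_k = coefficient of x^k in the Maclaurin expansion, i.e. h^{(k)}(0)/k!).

f: a_k = 1, 1/2, -1/8, 1/16, -5/128, 7/256, -21/1024, 33/2048, -429/32768, …
g: a_k = -2, -2, -10, -18, -58, -130, -362, -882, -2330, …
f+g: L₀ = lclm(L_f,L_g), ord ≤ 1+1.
∫: right-multiply L₀ by Dx.
L = (21 + 75·x + 228·x^2 + 160·x^3)·Dx + (-41 - 174·x - 609·x^2 - 872·x^3 - 400·x^4)·Dx^2 + (2 + 38·x + 30·x^2 - 198·x^3 - 352·x^4 - 160·x^5)·Dx^3  (order 3).
h: a_k = 0, -1, -3/4, -27/8, -287/64, -7429/640, -11091/512, -370709/7168, -1806303/16384, …
ICs: h(0) = 0, h′(0) = -1, h′′(0) = -3/2.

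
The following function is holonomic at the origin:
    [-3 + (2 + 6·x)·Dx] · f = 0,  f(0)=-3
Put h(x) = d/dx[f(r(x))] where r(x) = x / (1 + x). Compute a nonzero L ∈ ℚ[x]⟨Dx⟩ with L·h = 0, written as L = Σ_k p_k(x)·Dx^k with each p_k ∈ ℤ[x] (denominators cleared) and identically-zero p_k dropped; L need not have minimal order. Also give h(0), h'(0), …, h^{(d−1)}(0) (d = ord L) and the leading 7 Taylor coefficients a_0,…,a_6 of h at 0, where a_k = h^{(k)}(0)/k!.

f: a_k = -3, -9/2, 27/8, -81/16, 1215/128, -5103/256, 45927/1024, …
h₀=f(r): pull back L_f along r ⇒ L₀.
h₀' ⇒ L via d/dx closure of L₀.
L = (-7 - 16·x) + (-2 - 10·x - 8·x^2)·Dx  (order 1).
h: a_k = -9/2, 63/4, -783/16, 5031/32, -136035/256, 956745/512, -13825035/2048, …
ICs: h(0) = -9/2.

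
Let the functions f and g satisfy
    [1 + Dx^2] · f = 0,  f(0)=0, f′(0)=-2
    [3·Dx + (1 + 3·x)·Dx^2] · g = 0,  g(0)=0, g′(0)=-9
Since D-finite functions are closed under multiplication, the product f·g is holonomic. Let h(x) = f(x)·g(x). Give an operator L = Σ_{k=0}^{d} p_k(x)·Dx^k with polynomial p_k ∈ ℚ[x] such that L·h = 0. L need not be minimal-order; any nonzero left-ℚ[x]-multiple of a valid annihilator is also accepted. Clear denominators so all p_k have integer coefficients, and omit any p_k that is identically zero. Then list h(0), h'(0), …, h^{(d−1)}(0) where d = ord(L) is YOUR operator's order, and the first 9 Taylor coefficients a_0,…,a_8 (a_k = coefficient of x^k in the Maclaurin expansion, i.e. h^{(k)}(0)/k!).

f: a_k = 0, -2, 0, 1/3, 0, -1/60, 0, 1/2520, 0, …
g: a_k = 0, -9, 27/2, -27, 243/4, -729/5, 729/2, -6561/7, 19683/8, …
f·g: L₀ = L_f ⊗_s L_g, ord ≤ 2·2.
L = (-203 - 222·x - 189·x^2 + 432·x^3 + 324·x^4) + (-84 - 108·x + 648·x^2 + 648·x^3)·Dx + (-208 - 228·x - 54·x^2 + 864·x^3 + 648·x^4)·Dx^2 + (-84 - 108·x + 648·x^2 + 648·x^3)·Dx^3 + (-5 - 6·x + 135·x^2 + 432·x^3 + 324·x^4)·Dx^4  (order 4).
h: a_k = 0, 0, 18, -27, 51, -117, 1131/4, -28359/40, 511397/280, …
ICs: h(0) = 0, h′(0) = 0, h′′(0) = 36, h′′′(0) = -162.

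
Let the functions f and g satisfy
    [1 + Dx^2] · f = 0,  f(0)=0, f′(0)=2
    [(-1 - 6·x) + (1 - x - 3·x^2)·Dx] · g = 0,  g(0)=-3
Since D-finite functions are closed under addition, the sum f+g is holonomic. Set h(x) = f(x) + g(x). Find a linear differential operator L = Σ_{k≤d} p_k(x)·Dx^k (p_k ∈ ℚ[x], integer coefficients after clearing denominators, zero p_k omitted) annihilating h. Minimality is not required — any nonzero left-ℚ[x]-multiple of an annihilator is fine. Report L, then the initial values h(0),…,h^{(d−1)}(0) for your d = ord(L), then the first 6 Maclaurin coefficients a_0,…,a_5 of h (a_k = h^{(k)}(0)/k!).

f: a_k = 0, 2, 0, -1/3, 0, 1/60, …
g: a_k = -3, -3, -12, -21, -57, -120, …
h₀=f+g: left-lcm gives L₀, ord ≤ 3.
L = (-43 - 292·x - 307·x^2 - 624·x^3 - 45·x^4 - 54·x^5) + (9 + 7·x + 6·x^2 - 91·x^3 - 144·x^4 - 27·x^5 - 27·x^6)·Dx + (-43 - 292·x - 307·x^2 - 624·x^3 - 45·x^4 - 54·x^5)·Dx^2 + (9 + 7·x + 6·x^2 - 91·x^3 - 144·x^4 - 27·x^5 - 27·x^6)·Dx^3  (order 3).
h: a_k = -3, -1, -12, -64/3, -57, -7199/60, …
ICs: h(0) = -3, h′(0) = -1, h′′(0) = -24.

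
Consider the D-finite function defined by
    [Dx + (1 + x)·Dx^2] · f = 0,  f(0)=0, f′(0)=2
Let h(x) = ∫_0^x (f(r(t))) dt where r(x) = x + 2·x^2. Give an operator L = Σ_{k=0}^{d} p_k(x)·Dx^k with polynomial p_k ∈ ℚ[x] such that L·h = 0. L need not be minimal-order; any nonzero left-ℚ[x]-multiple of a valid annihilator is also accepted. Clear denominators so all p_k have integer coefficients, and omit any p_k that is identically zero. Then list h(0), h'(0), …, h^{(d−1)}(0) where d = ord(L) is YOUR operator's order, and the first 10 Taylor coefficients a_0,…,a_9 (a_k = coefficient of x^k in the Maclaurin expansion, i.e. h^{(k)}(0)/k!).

f: a_k = 0, 2, -1, 2/3, -1/2, 2/5, -1/3, 2/7, -1/4, 2/9, …
L₀ from L_f via x↦r, Dx↦r'^{-1}Dx.
∫: right-multiply L₀ by Dx.
L = (-3 + 4·x + 8·x^2)·Dx^2 + (1 + 5·x + 6·x^2 + 8·x^3)·Dx^3  (order 3).
h: a_k = 0, 0, 1, 1, -5/6, -1/10, 11/15, -3/7, -13/28, 31/36, …
ICs: h(0) = 0, h′(0) = 0, h′′(0) = 2.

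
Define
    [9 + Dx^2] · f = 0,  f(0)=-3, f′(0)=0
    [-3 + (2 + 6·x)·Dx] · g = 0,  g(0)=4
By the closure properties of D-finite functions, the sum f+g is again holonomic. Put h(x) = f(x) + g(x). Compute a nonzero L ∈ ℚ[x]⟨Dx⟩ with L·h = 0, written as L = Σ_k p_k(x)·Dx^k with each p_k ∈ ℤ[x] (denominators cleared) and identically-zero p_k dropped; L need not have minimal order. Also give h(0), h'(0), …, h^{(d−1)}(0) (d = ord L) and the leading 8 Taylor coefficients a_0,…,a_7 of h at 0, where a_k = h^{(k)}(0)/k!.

L = (-63 - 216·x - 324·x^2) + (18 + 198·x + 648·x^2 + 648·x^3)·Dx + (-7 - 24·x - 36·x^2)·Dx^2 + (2 + 22·x + 72·x^2 + 72·x^3)·Dx^3  (order 3).
h: a_k = 1, 6, 9, 27/4, -729/32, 1701/64, -72657/1280, 72171/512, …
ICs: h(0) = 1, h′(0) = 6, h′′(0) = 18.

f: a_k = -3, 0, 27/2, 0, -81/8, 0, 243/80, 0, …
g: a_k = 4, 6, -9/2, 27/4, -405/32, 1701/64, -15309/256, 72171/512, …
f+g: L₀ = lclm(L_f,L_g), ord ≤ 2+1.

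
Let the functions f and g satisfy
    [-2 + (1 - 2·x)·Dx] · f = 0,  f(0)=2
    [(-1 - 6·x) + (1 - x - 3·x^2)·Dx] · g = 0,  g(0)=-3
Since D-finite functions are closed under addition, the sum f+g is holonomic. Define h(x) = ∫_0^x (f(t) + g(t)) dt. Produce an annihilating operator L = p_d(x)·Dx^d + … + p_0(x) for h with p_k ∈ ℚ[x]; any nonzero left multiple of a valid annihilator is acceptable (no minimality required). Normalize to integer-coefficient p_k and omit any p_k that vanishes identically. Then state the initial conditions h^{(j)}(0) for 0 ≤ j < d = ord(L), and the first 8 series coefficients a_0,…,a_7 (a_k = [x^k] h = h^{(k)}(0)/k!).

f: a_k = 2, 4, 8, 16, 32, 64, 128, 256, …
g: a_k = -3, -3, -12, -21, -57, -120, -291, -651, …
f+g: L₀ = lclm(L_f,L_g), ord ≤ 1+1.
h=∫h₀ ⇒ L = L₀·Dx.
L = (8 - 36·x + 108·x^2 - 72·x^3)·Dx + (-2·x - 54·x^2 + 192·x^3 - 144·x^4)·Dx^2 + (-1 + 9·x - 23·x^2 + 6·x^3 + 42·x^4 - 36·x^5)·Dx^3  (order 3).
h: a_k = 0, -1, 1/2, -4/3, -5/4, -5, -28/3, -163/7, …
ICs: h(0) = 0, h′(0) = -1, h′′(0) = 1.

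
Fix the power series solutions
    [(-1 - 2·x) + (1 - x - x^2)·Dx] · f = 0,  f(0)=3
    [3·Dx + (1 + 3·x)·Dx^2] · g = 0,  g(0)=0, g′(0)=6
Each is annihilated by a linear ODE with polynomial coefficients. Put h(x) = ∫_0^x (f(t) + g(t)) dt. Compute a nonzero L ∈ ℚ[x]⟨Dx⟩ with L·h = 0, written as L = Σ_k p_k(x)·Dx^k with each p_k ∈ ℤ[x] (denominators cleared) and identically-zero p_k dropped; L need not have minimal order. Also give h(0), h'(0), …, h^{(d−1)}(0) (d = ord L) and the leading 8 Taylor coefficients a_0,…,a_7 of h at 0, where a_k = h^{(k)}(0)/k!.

L = (126 + 342·x + 468·x^2 + 180·x^3 + 108·x^4)·Dx^2 + (156·x + 576·x^2 + 672·x^3 + 378·x^4 + 180·x^5)·Dx^3 + (-7 - 35·x - 29·x^2 + 63·x^3 + 99·x^4 + 93·x^5 + 36·x^6)·Dx^4  (order 4).
h: a_k = 0, 3, 9/2, -1, 27/4, -51/10, 101/5, -204/7, …
ICs: h(0) = 0, h′(0) = 3, h′′(0) = 9, h′′′(0) = -6.

f: a_k = 3, 3, 6, 9, 15, 24, 39, 63, …
g: a_k = 0, 6, -9, 18, -81/2, 486/5, -243, 4374/7, …
Weyl lclm of L_f,L_g ⇒ L₀ (ord ≤ 3).
h=∫₀ˣh₀: take L = L₀·Dx.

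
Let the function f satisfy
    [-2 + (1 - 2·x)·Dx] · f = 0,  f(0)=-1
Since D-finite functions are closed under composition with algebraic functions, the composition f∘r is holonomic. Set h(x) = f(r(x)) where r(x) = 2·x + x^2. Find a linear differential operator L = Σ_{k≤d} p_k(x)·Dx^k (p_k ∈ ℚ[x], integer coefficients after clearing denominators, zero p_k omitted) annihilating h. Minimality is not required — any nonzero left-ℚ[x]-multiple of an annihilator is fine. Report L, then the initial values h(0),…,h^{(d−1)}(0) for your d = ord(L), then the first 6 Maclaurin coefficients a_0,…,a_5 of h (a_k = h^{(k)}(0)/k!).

f: a_k = -1, -2, -4, -8, -16, -32, …
f∘r: x↦r, Dx↦Dx/r' in L_f ⇒ L₀.
L = (4 + 4·x) + (-1 + 4·x + 2·x^2)·Dx  (order 1).
h: a_k = -1, -4, -18, -80, -356, -1584, …
ICs: h(0) = -1.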